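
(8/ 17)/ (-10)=-4/ 85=-0.05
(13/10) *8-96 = -428/5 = -85.60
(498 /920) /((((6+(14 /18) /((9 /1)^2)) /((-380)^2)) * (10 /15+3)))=3931744860 /1108393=3547.25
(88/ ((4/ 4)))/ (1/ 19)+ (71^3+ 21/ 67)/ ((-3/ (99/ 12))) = -131666271/ 134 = -982584.11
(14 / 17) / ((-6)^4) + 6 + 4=110167 / 11016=10.00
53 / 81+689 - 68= 50354 / 81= 621.65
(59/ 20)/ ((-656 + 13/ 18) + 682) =531/ 4810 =0.11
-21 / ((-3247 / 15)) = 315 / 3247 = 0.10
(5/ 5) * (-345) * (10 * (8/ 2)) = -13800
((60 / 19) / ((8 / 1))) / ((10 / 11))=33 / 76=0.43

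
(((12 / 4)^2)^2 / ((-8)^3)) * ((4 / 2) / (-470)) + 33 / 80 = 49713 / 120320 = 0.41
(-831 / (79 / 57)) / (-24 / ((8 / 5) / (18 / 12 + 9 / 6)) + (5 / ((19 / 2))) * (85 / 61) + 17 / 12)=658780236 / 47080603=13.99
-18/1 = -18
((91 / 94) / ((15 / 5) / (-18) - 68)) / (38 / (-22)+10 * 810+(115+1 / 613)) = -613613 / 354870093769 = -0.00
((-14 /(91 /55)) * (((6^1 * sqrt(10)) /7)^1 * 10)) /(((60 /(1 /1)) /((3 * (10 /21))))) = -1100 * sqrt(10) /637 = -5.46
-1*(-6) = 6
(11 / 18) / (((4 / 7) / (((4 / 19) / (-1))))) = -77 / 342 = -0.23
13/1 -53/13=116/13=8.92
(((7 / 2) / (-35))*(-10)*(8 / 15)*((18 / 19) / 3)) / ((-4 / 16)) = -64 / 95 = -0.67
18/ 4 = 9/ 2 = 4.50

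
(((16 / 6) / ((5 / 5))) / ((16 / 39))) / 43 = 13 / 86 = 0.15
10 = 10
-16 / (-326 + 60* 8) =-8 / 77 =-0.10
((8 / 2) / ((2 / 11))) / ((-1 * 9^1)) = -22 / 9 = -2.44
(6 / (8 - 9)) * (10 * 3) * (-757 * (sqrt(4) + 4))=817560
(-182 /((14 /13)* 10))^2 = 28561 /100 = 285.61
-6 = -6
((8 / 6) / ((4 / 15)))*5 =25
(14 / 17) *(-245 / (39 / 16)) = -54880 / 663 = -82.78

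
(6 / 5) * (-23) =-138 / 5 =-27.60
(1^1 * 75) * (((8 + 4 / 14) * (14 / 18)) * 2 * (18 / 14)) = 8700 / 7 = 1242.86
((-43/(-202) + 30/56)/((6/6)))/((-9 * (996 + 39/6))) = -0.00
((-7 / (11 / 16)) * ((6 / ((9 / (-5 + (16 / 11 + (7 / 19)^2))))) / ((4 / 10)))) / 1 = 7582400 / 131043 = 57.86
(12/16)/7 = 3/28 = 0.11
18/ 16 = 9/ 8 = 1.12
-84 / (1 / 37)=-3108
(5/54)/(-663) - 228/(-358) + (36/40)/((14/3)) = 372152843/448599060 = 0.83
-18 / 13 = -1.38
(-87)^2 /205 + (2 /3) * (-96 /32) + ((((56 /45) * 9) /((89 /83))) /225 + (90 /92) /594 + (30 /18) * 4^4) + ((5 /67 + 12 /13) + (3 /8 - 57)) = 2938266119766247 /7236941283000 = 406.01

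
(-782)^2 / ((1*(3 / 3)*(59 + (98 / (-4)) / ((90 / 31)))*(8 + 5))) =110074320 / 118313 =930.37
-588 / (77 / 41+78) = -24108 / 3275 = -7.36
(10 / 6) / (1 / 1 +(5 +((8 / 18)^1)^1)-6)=15 / 4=3.75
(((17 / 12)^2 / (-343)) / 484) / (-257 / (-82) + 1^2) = -11849 / 4052020896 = -0.00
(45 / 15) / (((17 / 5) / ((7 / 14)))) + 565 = 19225 / 34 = 565.44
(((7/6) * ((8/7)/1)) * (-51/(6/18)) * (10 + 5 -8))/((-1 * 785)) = 1428/785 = 1.82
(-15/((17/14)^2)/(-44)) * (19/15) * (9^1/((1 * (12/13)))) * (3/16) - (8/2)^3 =-12912257/203456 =-63.46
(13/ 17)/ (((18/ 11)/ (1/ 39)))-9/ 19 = -8053/ 17442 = -0.46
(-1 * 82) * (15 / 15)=-82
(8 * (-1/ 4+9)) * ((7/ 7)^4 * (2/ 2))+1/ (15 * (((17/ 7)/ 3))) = 5957/ 85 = 70.08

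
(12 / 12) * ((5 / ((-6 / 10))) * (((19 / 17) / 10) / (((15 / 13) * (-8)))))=247 / 2448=0.10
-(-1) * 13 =13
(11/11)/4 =1/4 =0.25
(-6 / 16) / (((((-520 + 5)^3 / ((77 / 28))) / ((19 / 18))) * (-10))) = -209 / 262254480000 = -0.00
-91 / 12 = -7.58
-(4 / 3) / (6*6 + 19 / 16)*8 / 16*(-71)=2272 / 1785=1.27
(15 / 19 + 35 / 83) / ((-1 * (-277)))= 1910 / 436829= 0.00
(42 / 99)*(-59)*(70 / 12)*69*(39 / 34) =-4322045 / 374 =-11556.27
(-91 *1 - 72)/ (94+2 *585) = -163/ 1264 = -0.13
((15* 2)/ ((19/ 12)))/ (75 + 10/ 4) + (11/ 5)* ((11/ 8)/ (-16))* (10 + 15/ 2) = -462019/ 150784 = -3.06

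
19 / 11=1.73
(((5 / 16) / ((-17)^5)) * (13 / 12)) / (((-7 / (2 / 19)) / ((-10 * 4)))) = -325 / 2266091772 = -0.00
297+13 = 310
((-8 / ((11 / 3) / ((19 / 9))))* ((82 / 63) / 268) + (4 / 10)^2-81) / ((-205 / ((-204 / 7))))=-19148055604 / 1665712125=-11.50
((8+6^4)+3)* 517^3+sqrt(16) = 180612255795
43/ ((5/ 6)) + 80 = 658/ 5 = 131.60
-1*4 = -4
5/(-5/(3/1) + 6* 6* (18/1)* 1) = 15/1939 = 0.01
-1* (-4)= 4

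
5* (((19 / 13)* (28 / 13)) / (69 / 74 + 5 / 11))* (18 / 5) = 7794864 / 190801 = 40.85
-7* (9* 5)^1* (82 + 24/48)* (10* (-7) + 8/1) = 1611225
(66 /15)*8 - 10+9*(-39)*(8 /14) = -175.37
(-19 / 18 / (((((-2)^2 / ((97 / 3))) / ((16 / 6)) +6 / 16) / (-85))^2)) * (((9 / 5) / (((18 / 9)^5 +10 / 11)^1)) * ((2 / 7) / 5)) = -18186016288 / 135479043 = -134.23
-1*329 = -329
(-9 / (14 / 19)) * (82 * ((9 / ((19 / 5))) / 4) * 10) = -83025 / 14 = -5930.36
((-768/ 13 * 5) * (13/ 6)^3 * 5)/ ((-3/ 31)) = 4191200/ 27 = 155229.63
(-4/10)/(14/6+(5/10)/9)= -36/215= -0.17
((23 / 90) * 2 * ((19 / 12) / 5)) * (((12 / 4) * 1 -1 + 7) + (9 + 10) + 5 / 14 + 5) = 204079 / 37800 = 5.40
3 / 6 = 1 / 2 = 0.50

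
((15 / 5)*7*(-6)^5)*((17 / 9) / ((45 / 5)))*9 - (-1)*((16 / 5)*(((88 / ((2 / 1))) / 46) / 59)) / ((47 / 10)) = -19672504288 / 63779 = -308447.99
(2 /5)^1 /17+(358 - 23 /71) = 2158717 /6035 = 357.70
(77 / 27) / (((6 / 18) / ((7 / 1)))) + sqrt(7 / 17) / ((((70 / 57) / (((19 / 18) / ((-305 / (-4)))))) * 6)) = 59.89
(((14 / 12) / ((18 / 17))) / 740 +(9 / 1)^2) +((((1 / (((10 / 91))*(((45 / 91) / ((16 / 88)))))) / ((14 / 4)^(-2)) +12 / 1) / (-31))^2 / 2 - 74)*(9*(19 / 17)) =-25619392825324301 / 39496004460000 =-648.66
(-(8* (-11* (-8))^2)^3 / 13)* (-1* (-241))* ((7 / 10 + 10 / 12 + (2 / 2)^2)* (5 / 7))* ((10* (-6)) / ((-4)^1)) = -10887712324525752320 / 91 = -119645190379403871.65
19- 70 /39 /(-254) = 94142 /4953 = 19.01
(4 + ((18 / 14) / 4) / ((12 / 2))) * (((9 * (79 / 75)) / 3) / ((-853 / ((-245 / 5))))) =125531 / 170600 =0.74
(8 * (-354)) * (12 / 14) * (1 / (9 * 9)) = -1888 / 63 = -29.97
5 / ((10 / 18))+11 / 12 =119 / 12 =9.92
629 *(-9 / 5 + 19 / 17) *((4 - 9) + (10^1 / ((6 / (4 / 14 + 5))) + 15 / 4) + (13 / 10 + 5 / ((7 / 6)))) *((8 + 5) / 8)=-77012429 / 8400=-9168.15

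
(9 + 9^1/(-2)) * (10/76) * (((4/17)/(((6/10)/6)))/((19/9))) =4050/6137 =0.66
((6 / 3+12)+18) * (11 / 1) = 352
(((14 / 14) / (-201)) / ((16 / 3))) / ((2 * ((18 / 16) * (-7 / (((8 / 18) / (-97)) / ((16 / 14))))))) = -1 / 4211352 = -0.00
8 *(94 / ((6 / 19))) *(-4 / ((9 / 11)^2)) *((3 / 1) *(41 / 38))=-3730672 / 81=-46057.68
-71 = -71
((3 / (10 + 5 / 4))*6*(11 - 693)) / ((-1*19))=5456 / 95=57.43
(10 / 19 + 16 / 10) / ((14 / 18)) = 1818 / 665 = 2.73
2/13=0.15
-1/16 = -0.06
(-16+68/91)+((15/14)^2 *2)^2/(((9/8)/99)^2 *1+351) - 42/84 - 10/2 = -703767697419/33936583954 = -20.74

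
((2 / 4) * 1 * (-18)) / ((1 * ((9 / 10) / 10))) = -100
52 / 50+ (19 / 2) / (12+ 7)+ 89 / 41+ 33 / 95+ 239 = 243.06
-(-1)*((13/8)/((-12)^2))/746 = 13/859392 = 0.00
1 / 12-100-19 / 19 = -1211 / 12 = -100.92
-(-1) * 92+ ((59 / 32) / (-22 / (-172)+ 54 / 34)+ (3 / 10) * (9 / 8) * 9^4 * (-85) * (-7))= 26447346657 / 20072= 1317623.89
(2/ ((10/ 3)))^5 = 243/ 3125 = 0.08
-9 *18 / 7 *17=-2754 / 7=-393.43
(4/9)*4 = 16/9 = 1.78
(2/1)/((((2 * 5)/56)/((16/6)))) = 448/15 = 29.87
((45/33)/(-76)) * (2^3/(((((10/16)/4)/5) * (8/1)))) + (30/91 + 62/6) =575639/57057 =10.09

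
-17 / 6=-2.83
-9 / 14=-0.64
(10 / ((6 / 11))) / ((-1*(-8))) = 55 / 24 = 2.29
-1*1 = -1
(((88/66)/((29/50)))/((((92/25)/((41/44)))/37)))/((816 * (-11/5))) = -0.01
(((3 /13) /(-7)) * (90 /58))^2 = 18225 /6964321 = 0.00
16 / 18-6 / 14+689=43436 / 63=689.46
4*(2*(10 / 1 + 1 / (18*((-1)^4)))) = 724 / 9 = 80.44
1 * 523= 523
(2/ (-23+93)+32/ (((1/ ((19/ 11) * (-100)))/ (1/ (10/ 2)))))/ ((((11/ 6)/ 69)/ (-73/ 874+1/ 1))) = -3068071101/ 80465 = -38129.26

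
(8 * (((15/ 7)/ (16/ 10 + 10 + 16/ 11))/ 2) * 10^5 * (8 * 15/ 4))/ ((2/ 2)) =4950000000/ 2513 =1969757.26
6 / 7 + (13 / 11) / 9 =685 / 693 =0.99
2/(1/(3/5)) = 6/5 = 1.20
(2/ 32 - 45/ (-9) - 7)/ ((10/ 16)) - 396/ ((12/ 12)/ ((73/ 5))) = -57847/ 10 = -5784.70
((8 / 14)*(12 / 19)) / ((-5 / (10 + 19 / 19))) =-528 / 665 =-0.79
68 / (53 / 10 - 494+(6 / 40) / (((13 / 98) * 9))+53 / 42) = -185640 / 1330363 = -0.14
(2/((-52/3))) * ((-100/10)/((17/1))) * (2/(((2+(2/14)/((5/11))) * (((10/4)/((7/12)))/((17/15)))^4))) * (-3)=-82572791/95954625000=-0.00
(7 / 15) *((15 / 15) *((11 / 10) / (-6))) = -77 / 900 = -0.09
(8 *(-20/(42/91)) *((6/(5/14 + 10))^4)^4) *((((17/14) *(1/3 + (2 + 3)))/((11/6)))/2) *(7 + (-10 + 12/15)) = 8276591593928318596793078170779648/38184581555228782468798980712890625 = 0.22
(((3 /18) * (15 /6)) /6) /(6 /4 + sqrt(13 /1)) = -5 /516 + 5 * sqrt(13) /774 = 0.01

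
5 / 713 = 0.01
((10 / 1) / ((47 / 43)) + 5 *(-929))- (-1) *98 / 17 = -3699439 / 799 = -4630.09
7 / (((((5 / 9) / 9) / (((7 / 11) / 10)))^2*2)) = 2250423 / 605000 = 3.72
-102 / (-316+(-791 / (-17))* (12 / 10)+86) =4335 / 7402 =0.59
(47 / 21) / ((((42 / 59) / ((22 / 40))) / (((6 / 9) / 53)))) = 0.02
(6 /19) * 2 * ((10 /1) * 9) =1080 /19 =56.84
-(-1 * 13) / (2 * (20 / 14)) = 91 / 20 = 4.55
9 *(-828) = -7452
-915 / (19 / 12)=-10980 / 19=-577.89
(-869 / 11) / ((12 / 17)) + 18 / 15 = -6643 / 60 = -110.72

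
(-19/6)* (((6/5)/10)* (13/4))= -247/200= -1.24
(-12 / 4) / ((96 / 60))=-15 / 8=-1.88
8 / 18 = 0.44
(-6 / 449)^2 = 36 / 201601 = 0.00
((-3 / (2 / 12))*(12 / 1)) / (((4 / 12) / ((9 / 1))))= -5832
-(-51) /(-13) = -51 /13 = -3.92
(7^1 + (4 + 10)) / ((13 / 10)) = 210 / 13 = 16.15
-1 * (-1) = 1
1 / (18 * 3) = 1 / 54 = 0.02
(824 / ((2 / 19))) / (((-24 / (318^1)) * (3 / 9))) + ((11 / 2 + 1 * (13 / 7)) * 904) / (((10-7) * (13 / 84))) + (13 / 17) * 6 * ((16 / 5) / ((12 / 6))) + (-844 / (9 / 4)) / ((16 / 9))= -297041.74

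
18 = 18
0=0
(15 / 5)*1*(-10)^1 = -30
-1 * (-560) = 560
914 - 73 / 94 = 85843 / 94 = 913.22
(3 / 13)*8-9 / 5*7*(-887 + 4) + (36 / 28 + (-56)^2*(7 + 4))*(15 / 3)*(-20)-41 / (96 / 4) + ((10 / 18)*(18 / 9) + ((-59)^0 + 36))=-112647373757 / 32760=-3438564.52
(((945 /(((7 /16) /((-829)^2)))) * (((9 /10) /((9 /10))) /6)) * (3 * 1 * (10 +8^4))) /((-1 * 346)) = -1523778234840 /173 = -8807966675.38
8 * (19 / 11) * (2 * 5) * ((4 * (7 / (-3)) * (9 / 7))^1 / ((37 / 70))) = -1276800 / 407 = -3137.10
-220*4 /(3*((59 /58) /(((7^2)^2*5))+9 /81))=-2637.99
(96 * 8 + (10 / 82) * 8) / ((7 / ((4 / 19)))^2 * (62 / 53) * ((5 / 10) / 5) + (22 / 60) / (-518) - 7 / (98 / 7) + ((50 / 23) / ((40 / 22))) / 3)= 796324135040 / 133823766751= 5.95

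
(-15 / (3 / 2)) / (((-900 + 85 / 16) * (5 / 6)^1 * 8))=24 / 14315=0.00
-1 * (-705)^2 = -497025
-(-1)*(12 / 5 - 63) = -303 / 5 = -60.60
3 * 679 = 2037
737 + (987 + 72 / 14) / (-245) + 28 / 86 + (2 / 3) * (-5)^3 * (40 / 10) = 17696264 / 44247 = 399.94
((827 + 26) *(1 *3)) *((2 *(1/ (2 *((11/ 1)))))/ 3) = 77.55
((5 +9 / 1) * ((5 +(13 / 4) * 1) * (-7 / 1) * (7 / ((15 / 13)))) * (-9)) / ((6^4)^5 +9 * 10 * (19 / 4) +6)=13377 / 1107926800019215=0.00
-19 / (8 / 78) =-741 / 4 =-185.25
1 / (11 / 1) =1 / 11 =0.09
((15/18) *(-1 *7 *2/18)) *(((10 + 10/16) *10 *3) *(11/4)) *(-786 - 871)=941411.89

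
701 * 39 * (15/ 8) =410085/ 8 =51260.62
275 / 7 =39.29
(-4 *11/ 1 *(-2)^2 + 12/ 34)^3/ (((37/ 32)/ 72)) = -61341145933824/ 181781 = -337445310.20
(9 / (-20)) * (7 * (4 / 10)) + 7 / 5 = 7 / 50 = 0.14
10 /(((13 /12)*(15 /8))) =64 /13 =4.92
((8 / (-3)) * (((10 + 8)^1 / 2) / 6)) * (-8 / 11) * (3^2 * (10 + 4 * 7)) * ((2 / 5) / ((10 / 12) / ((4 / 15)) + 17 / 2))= 58368 / 1705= 34.23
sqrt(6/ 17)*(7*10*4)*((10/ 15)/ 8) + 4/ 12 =1/ 3 + 70*sqrt(102)/ 51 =14.20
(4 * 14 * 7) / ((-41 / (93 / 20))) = -9114 / 205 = -44.46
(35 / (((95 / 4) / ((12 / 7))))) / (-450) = -8 / 1425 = -0.01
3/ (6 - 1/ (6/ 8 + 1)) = 21/ 38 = 0.55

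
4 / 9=0.44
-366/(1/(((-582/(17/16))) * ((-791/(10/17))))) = -1347939936/5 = -269587987.20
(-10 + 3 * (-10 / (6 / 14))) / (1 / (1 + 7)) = -640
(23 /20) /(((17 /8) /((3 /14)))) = 69 /595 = 0.12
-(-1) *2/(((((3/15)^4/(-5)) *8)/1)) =-3125/4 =-781.25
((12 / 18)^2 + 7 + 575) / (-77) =-5242 / 693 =-7.56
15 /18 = 5 /6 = 0.83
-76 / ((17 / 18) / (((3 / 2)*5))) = -10260 / 17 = -603.53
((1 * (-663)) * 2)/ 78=-17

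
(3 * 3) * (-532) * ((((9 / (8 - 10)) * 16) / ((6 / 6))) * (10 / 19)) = 181440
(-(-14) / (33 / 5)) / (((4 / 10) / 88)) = 1400 / 3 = 466.67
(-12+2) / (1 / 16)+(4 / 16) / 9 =-5759 / 36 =-159.97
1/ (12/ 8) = 2/ 3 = 0.67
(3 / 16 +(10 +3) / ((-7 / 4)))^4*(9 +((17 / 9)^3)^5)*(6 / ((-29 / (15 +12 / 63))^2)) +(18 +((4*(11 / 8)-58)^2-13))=74967445388145440569147301505697 / 1190603282831934760599552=62965932.04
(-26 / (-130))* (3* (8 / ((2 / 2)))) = 24 / 5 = 4.80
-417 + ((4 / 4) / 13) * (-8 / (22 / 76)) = -59935 / 143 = -419.13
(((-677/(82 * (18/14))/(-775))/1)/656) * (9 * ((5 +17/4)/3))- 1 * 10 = -5002480657/500265600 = -10.00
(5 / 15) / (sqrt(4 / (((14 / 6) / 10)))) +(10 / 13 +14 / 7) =sqrt(210) / 180 +36 / 13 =2.85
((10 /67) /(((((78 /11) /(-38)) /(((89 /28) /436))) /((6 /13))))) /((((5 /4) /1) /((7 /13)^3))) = -911449 /2711552779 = -0.00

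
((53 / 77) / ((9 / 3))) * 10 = 530 / 231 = 2.29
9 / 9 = 1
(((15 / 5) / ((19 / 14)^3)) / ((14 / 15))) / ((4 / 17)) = 37485 / 6859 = 5.47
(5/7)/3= 5/21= 0.24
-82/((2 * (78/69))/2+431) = -1886/9939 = -0.19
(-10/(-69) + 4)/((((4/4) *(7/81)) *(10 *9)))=429/805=0.53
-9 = -9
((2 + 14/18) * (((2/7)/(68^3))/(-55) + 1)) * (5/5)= 33626755/12105632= 2.78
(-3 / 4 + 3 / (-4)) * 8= -12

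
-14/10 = -7/5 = -1.40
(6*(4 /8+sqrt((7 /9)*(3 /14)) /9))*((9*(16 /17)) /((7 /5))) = 80*sqrt(6) /119+2160 /119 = 19.80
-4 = -4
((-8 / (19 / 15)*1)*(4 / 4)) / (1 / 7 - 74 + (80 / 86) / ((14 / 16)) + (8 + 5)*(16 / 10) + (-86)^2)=-60200 / 70000617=-0.00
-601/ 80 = -7.51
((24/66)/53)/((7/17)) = 68/4081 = 0.02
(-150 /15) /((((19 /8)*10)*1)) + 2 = 30 /19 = 1.58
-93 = -93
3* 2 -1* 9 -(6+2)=-11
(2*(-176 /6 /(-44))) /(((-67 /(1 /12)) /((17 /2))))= -17 /1206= -0.01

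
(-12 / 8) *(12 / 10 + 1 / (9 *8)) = -1.82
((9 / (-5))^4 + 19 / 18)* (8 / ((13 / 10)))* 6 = 2079568 / 4875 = 426.58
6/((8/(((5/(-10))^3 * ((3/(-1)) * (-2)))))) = -0.56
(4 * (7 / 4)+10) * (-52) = -884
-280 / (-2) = 140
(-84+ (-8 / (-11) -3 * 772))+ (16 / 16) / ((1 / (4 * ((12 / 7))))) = -2392.42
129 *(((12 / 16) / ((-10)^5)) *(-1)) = 387 / 400000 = 0.00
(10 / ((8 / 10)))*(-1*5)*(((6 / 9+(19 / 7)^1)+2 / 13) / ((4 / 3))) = -120625 / 728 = -165.69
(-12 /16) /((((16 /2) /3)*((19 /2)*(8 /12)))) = -27 /608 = -0.04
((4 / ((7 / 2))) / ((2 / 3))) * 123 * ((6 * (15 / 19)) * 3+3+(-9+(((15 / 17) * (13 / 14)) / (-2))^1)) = 1644.87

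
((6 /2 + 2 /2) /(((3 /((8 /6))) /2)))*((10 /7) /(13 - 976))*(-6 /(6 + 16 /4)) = 0.00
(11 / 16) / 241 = 11 / 3856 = 0.00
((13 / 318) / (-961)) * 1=-13 / 305598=-0.00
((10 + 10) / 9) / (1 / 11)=220 / 9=24.44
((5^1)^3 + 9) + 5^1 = 139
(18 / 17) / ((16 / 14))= 63 / 68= 0.93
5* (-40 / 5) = -40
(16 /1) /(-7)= -2.29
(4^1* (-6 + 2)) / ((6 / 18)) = -48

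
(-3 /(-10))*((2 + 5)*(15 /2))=63 /4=15.75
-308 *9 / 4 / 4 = -173.25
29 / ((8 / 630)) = 9135 / 4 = 2283.75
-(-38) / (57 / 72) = 48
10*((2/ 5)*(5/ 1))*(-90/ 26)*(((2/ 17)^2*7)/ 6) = -4200/ 3757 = -1.12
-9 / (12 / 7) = -21 / 4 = -5.25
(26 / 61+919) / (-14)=-56085 / 854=-65.67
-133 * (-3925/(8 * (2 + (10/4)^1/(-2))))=522025/6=87004.17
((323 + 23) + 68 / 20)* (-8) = -13976 / 5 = -2795.20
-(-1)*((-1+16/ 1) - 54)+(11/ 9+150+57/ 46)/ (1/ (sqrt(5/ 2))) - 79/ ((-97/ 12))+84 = 5313/ 97+63119*sqrt(10)/ 828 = 295.84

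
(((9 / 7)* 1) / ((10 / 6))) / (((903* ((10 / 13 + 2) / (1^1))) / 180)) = 0.06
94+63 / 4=439 / 4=109.75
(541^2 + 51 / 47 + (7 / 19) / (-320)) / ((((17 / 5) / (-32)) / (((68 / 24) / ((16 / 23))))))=-1923647143153 / 171456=-11219479.88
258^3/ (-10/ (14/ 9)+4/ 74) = -4447939608/ 1651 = -2694088.19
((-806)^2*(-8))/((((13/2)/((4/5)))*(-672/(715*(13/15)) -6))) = 90288.06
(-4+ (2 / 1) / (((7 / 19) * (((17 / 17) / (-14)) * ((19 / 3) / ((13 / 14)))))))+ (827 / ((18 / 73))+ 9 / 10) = 1052006 / 315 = 3339.70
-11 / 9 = -1.22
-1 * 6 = -6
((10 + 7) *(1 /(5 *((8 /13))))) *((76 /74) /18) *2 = 4199 /6660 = 0.63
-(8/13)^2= -64/169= -0.38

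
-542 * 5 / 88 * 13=-17615 / 44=-400.34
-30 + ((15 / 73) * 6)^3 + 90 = 24070020 / 389017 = 61.87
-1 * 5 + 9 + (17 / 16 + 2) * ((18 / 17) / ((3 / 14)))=1301 / 68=19.13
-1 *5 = -5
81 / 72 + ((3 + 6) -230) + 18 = -1615 / 8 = -201.88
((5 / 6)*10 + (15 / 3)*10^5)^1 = 1500025 / 3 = 500008.33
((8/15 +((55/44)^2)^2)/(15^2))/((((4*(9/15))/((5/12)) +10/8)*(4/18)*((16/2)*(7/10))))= 11423/7537152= 0.00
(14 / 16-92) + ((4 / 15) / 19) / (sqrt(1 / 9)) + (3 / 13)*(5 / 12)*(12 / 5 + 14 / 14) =-896669 / 9880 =-90.76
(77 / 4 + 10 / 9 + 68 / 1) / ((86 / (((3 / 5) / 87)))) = 3181 / 448920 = 0.01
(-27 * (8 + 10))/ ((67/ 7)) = -3402/ 67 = -50.78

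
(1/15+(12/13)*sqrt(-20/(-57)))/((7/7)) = 1/15+8*sqrt(285)/247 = 0.61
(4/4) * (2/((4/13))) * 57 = 741/2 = 370.50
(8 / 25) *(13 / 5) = 104 / 125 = 0.83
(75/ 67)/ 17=75/ 1139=0.07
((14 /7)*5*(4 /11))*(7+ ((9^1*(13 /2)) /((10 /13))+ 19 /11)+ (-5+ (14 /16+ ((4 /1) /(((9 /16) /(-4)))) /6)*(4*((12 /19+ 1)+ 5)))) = -82.79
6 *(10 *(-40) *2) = -4800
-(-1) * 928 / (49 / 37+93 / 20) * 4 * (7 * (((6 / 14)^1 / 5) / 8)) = 206016 / 4421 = 46.60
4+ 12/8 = 11/2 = 5.50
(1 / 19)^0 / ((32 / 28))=7 / 8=0.88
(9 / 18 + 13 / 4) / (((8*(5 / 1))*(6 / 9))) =9 / 64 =0.14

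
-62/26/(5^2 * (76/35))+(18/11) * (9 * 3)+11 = 2996193/54340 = 55.14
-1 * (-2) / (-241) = -2 / 241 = -0.01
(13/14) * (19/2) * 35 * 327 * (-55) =-22211475/4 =-5552868.75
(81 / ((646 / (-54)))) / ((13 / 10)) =-21870 / 4199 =-5.21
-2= -2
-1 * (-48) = 48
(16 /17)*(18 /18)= 16 /17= 0.94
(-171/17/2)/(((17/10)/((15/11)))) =-12825/3179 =-4.03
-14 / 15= -0.93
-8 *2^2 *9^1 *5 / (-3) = 480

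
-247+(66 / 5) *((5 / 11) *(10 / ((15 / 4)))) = -231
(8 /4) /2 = 1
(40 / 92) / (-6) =-5 / 69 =-0.07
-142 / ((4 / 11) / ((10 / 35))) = -781 / 7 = -111.57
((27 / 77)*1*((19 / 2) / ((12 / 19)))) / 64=3249 / 39424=0.08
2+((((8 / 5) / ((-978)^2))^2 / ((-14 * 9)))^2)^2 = 2.00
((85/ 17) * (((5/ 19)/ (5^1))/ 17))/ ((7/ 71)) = 355/ 2261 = 0.16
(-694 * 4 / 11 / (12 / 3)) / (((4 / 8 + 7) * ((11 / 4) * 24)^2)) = -347 / 179685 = -0.00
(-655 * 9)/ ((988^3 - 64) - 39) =-1965/ 321476723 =-0.00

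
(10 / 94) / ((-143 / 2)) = -10 / 6721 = -0.00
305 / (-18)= -305 / 18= -16.94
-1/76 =-0.01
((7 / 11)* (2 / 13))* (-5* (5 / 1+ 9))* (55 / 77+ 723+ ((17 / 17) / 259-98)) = -22688540 / 5291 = -4288.14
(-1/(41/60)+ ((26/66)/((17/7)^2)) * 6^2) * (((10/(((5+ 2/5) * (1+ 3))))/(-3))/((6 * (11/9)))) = -0.02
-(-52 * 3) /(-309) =-52 /103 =-0.50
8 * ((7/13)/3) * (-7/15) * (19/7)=-1064/585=-1.82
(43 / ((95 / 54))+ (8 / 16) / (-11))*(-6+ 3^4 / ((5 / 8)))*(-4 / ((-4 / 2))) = 31511202 / 5225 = 6030.85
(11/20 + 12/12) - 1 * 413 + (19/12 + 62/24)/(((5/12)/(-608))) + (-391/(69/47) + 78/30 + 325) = -385811/60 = -6430.18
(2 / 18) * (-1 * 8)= -8 / 9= -0.89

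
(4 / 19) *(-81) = -324 / 19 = -17.05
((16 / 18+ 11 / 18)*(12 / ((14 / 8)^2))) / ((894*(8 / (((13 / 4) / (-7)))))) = -39 / 102214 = -0.00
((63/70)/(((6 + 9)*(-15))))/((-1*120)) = 1/30000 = 0.00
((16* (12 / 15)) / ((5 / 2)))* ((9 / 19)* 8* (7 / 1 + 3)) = 18432 / 95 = 194.02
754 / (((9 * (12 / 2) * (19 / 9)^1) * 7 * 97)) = 377 / 38703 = 0.01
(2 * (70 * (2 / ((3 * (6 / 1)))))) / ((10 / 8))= 112 / 9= 12.44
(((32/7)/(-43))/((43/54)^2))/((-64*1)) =1458/556549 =0.00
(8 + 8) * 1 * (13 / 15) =208 / 15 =13.87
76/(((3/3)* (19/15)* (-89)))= -60/89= -0.67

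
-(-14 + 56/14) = 10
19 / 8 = 2.38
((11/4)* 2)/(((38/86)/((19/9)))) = 473/18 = 26.28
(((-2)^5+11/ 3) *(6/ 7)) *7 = -170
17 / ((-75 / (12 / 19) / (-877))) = 59636 / 475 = 125.55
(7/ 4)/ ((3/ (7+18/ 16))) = 4.74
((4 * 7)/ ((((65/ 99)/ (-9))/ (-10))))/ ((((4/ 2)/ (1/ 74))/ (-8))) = -99792/ 481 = -207.47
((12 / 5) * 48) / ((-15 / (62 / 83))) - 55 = -126029 / 2075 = -60.74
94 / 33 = 2.85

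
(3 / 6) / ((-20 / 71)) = -71 / 40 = -1.78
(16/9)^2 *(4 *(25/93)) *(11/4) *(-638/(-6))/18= 11228800/203391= 55.21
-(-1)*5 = 5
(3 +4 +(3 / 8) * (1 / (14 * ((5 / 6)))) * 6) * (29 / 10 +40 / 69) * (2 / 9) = 345401 / 62100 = 5.56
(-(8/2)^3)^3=-262144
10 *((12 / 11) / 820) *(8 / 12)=4 / 451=0.01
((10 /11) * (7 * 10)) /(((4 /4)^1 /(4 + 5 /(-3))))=4900 /33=148.48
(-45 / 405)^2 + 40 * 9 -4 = 28837 / 81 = 356.01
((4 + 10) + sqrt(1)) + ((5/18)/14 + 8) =5801/252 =23.02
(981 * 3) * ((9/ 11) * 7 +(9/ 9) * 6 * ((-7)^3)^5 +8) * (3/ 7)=-2766470557703592123/ 77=-35928189061085611.99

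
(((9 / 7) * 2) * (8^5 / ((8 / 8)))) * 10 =5898240 / 7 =842605.71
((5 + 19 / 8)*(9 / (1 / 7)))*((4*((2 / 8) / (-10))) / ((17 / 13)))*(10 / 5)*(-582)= 14061411 / 340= 41357.09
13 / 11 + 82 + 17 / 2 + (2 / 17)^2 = 583001 / 6358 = 91.70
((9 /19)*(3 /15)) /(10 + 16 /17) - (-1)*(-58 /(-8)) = 85507 /11780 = 7.26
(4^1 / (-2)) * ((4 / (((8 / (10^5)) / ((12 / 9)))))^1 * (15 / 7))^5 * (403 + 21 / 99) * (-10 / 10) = 26612000000000000000000000000000000 / 554631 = 47981450730305374203749880000.00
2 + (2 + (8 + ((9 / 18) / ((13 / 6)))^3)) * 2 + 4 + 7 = 72555 / 2197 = 33.02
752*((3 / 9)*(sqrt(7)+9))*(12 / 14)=1504*sqrt(7) / 7+13536 / 7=2502.17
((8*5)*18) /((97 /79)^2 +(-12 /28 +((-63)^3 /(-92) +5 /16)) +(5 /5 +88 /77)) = 3858435840 /14584011667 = 0.26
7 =7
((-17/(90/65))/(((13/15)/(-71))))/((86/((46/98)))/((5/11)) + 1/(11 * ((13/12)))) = 99245575/39780012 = 2.49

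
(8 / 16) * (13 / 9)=13 / 18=0.72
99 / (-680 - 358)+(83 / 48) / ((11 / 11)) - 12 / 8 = 1111 / 8304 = 0.13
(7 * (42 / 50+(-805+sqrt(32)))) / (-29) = 140728 / 725 - 28 * sqrt(2) / 29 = 192.74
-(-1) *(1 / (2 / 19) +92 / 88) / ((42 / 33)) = 58 / 7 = 8.29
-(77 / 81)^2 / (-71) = 5929 / 465831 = 0.01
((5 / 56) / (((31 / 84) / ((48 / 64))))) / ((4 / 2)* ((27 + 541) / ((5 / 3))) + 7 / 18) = 2025 / 7610996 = 0.00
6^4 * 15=19440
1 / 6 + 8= 49 / 6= 8.17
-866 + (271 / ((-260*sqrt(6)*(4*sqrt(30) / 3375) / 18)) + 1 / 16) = -109755*sqrt(5) / 208 -13855 / 16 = -2045.84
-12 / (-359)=12 / 359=0.03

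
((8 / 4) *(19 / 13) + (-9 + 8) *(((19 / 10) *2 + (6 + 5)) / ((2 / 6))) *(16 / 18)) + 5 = -6151 / 195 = -31.54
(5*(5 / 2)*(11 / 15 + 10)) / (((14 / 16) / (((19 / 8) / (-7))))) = -2185 / 42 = -52.02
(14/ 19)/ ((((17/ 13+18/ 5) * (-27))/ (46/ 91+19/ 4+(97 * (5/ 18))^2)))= -53901070/ 13255407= -4.07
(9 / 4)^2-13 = -127 / 16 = -7.94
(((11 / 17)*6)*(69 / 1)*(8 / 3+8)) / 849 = 16192 / 4811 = 3.37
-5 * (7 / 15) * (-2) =14 / 3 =4.67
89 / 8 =11.12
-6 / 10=-3 / 5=-0.60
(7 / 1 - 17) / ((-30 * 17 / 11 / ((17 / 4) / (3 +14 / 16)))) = 22 / 93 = 0.24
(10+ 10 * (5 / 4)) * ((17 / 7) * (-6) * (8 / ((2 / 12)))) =-110160 / 7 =-15737.14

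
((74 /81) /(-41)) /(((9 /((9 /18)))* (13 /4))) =-148 /388557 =-0.00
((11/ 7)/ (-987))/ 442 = -11/ 3053778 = -0.00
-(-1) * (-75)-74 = -149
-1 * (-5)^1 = 5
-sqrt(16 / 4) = -2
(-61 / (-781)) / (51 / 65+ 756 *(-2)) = -3965 / 76716849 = -0.00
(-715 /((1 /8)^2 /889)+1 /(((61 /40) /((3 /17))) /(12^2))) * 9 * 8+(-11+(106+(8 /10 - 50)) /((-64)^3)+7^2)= -995288030050459547 /339804160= -2929004842.23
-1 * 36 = -36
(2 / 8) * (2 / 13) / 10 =1 / 260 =0.00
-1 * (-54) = 54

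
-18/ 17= -1.06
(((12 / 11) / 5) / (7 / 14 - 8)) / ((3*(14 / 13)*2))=-26 / 5775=-0.00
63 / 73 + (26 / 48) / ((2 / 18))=3351 / 584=5.74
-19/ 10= -1.90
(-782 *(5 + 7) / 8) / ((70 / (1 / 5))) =-1173 / 350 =-3.35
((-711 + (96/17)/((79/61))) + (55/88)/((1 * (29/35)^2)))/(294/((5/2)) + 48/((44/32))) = -350721827555/75791485152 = -4.63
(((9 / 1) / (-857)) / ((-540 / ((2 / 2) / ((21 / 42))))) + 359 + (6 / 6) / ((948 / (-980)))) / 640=242353913 / 433299200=0.56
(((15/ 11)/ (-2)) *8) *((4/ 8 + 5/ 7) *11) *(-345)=175950/ 7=25135.71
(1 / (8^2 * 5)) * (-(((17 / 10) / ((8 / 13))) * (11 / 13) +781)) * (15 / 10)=-188001 / 51200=-3.67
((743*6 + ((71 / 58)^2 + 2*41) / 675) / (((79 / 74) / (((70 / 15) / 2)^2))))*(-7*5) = -128471773356899 / 161446770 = -795753.13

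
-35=-35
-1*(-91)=91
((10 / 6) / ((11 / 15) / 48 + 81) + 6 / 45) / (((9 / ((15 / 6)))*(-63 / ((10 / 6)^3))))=-8416375 / 2678967837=-0.00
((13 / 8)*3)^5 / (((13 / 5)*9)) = 3855735 / 32768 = 117.67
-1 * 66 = -66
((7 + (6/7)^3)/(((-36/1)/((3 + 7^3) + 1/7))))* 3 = -6340991/28812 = -220.08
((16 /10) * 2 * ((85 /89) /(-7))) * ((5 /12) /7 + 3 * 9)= -154564 /13083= -11.81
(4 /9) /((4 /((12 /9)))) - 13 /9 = -35 /27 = -1.30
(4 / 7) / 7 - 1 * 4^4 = -12540 / 49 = -255.92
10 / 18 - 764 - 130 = -893.44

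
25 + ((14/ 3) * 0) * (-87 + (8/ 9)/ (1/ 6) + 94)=25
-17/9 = -1.89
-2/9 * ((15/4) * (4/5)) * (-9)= 6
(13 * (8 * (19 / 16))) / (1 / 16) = 1976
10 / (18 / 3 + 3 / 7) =1.56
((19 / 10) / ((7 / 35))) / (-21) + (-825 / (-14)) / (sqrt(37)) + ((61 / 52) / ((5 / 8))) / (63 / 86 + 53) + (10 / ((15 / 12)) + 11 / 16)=834635267 / 100922640 + 825* sqrt(37) / 518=17.96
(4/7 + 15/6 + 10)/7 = 183/98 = 1.87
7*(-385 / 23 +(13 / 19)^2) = -945686 / 8303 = -113.90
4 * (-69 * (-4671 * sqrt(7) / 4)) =322299 * sqrt(7) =852723.00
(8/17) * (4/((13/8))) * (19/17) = 4864/3757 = 1.29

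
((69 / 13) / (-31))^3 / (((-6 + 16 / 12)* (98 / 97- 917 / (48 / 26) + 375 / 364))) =-0.00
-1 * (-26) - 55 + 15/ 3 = -24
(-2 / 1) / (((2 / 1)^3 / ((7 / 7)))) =-1 / 4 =-0.25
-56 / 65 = -0.86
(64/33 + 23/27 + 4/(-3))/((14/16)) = 3464/2079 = 1.67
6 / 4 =3 / 2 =1.50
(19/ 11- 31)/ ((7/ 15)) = -690/ 11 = -62.73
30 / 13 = 2.31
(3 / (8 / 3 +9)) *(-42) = -54 / 5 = -10.80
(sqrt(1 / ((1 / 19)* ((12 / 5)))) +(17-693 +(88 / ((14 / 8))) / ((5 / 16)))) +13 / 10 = -7193 / 14 +sqrt(285) / 6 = -510.97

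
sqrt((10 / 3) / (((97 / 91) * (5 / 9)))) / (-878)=-sqrt(52962) / 85166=-0.00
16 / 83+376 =31224 / 83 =376.19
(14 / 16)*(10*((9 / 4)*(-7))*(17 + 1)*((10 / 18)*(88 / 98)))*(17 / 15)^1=-1402.50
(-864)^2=746496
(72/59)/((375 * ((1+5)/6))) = 24/7375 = 0.00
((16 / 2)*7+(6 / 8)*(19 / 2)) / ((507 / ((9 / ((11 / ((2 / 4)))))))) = 1515 / 29744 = 0.05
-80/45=-1.78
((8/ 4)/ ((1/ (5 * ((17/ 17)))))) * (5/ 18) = 25/ 9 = 2.78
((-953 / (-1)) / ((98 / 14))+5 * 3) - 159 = -55 / 7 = -7.86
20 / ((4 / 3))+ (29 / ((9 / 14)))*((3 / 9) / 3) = 1621 / 81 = 20.01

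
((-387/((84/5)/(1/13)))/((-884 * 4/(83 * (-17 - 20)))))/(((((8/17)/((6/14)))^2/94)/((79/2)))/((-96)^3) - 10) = 0.15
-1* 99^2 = -9801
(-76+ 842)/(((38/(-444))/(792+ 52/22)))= -1485914376/209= -7109638.16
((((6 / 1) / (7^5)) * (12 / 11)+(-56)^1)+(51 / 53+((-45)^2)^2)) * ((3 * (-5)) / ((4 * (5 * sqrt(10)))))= -15067258825587 * sqrt(10) / 48992405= -972535.56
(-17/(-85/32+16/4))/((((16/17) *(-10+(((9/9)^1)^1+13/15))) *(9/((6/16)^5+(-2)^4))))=757947295/257851392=2.94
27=27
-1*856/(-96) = 107/12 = 8.92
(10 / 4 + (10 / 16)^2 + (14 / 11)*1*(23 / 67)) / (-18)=-156953 / 849024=-0.18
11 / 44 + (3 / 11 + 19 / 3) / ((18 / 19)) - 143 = -161303 / 1188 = -135.78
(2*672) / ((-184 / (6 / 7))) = -144 / 23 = -6.26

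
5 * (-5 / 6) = -25 / 6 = -4.17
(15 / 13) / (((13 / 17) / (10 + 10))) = 5100 / 169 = 30.18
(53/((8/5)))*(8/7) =265/7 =37.86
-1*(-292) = 292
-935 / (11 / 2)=-170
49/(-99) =-0.49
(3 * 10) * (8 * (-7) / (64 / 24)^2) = -945 / 4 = -236.25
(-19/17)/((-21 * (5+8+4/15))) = 0.00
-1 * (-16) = 16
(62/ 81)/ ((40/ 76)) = 589/ 405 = 1.45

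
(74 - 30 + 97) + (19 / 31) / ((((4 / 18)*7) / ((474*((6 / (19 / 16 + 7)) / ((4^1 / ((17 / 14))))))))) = 36324957 / 198989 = 182.55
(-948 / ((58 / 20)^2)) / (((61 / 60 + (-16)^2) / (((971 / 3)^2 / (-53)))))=595875512000 / 687360233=866.90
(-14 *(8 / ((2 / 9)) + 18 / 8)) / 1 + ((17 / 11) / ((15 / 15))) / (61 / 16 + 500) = -94966097 / 177342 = -535.50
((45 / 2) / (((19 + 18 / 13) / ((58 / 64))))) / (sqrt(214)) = 3393 * sqrt(214) / 725888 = 0.07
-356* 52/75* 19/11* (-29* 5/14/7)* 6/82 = 5100056/110495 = 46.16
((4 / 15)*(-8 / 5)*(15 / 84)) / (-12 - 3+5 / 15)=2 / 385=0.01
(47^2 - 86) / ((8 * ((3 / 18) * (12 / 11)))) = 1459.56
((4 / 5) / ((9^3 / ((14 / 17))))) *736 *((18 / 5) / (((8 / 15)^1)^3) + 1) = 1019291 / 61965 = 16.45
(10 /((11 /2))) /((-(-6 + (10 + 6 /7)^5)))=-168070 /13944834937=-0.00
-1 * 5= -5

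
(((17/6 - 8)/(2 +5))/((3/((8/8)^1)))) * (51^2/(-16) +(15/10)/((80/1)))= 268739/6720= 39.99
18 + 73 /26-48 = -707 /26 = -27.19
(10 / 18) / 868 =5 / 7812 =0.00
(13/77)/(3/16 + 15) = 208/18711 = 0.01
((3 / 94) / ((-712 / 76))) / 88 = -57 / 1472416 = -0.00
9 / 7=1.29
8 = 8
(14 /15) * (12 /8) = 7 /5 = 1.40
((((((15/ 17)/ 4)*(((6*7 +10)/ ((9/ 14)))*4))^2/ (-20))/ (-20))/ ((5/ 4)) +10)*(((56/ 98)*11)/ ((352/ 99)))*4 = 1444003/ 10115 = 142.76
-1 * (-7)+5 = 12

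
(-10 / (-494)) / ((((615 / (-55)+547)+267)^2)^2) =73205 / 1502230213061860087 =0.00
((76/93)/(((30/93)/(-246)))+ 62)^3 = -22093422616/125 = -176747380.93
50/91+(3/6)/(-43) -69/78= -1357/3913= -0.35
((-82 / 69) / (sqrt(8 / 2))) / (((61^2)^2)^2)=-41 / 13227804596812389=-0.00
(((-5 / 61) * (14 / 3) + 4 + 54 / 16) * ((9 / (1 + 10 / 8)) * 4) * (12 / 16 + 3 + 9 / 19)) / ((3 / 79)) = 86533361 / 6954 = 12443.68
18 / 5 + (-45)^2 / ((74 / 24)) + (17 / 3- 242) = 235333 / 555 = 424.02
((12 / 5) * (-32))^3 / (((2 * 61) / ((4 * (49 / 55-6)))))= 31822184448 / 419375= 75880.02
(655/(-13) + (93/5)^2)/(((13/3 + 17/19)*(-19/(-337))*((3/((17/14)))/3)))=825508797/677950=1217.65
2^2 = 4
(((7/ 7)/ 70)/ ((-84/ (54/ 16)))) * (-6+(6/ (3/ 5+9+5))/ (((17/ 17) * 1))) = 459/ 143080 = 0.00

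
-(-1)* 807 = 807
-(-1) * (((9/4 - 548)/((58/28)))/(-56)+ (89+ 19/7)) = 313169/3248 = 96.42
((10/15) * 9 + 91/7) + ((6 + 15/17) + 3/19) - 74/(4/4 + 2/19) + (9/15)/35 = -6934768/169575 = -40.89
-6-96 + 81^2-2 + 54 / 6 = 6466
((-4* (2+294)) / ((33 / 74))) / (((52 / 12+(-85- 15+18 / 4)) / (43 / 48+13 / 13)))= 996632 / 18051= 55.21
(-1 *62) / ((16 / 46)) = -713 / 4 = -178.25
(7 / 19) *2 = 14 / 19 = 0.74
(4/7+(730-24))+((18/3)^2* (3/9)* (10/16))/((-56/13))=78941/112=704.83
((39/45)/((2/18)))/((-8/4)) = -39/10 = -3.90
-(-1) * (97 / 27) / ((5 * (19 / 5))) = 97 / 513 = 0.19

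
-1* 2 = -2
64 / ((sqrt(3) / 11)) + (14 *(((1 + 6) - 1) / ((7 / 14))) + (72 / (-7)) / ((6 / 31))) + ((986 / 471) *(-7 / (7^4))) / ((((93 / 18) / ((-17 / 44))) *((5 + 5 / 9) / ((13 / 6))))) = 210914692059 / 1836319100 + 704 *sqrt(3) / 3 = 521.31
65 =65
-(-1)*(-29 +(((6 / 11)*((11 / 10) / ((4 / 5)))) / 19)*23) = -2135 / 76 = -28.09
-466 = -466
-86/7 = -12.29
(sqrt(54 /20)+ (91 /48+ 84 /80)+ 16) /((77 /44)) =6 * sqrt(30) /35+ 4547 /420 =11.77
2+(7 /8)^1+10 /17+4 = 1015 /136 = 7.46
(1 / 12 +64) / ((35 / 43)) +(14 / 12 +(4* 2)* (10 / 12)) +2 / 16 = 24273 / 280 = 86.69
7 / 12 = 0.58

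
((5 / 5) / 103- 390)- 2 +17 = -38624 / 103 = -374.99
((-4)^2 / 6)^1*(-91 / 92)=-182 / 69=-2.64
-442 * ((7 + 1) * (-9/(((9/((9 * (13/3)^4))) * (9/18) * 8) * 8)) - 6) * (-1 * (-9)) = 6359717/2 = 3179858.50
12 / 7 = 1.71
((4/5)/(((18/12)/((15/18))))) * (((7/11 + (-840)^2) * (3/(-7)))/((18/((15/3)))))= -11088010/297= -37333.37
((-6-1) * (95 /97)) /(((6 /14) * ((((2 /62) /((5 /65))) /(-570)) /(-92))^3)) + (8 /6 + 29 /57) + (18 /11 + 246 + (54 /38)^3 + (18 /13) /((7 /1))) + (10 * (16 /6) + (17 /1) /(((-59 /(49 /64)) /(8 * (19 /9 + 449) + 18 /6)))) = -119645834805965520290244247153145 /3824968071532608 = -31280217917747273.66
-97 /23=-4.22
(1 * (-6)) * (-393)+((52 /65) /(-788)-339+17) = 2005459 /985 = 2036.00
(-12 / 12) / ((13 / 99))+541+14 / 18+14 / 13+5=63208 / 117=540.24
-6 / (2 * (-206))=0.01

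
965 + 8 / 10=4829 / 5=965.80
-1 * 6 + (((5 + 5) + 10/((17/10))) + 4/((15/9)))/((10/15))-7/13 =23078/1105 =20.89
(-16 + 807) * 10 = 7910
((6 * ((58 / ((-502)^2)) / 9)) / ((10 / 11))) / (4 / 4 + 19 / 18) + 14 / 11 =163183117 / 128207035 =1.27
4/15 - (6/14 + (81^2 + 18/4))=-1378789/210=-6565.66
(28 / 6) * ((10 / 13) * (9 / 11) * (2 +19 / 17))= 22260 / 2431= 9.16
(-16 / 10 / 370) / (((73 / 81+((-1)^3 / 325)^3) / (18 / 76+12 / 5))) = -0.01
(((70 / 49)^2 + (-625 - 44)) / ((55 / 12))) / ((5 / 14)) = -71304 / 175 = -407.45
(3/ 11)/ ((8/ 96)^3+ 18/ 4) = 5184/ 85547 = 0.06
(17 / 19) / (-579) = -17 / 11001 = -0.00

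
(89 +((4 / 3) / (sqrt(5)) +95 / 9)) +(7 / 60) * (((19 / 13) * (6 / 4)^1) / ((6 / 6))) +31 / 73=4 * sqrt(5) / 15 +34244621 / 341640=100.83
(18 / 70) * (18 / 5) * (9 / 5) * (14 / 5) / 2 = 1458 / 625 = 2.33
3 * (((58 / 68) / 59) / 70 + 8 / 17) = 198327 / 140420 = 1.41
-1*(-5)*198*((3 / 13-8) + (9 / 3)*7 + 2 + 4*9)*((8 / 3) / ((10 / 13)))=175824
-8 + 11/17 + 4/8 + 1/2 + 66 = 1014/17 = 59.65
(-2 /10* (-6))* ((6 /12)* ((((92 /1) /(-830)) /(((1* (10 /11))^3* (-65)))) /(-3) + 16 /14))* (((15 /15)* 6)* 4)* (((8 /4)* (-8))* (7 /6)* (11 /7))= -56933484784 /118015625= -482.42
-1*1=-1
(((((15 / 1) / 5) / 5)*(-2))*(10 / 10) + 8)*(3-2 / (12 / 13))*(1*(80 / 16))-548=-1559 / 3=-519.67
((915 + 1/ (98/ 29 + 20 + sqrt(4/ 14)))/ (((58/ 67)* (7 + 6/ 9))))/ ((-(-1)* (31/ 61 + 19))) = 265313130624/ 37539997285 - 355569* sqrt(14)/ 176049642440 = 7.07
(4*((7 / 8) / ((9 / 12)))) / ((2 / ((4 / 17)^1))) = 28 / 51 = 0.55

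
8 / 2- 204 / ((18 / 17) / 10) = -5768 / 3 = -1922.67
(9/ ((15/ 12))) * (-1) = -36/ 5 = -7.20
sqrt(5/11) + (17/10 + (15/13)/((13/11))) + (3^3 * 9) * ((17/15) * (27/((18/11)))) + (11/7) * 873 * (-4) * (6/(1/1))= -167854658/5915 + sqrt(55)/11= -28377.12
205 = 205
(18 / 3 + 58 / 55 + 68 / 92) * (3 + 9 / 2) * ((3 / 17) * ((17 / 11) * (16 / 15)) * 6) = 1419696 / 13915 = 102.03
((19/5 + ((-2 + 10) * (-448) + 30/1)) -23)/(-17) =17866/85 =210.19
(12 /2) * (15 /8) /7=45 /28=1.61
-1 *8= -8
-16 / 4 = -4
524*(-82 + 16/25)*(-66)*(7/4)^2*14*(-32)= -96511770432/25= -3860470817.28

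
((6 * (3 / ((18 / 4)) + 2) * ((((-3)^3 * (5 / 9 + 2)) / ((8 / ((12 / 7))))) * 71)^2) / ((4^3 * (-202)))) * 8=-216001809 / 19796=-10911.39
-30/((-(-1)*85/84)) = -504/17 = -29.65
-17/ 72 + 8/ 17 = 287/ 1224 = 0.23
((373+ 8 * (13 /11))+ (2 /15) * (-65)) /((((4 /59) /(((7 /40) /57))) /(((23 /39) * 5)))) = 117170165 /2347488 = 49.91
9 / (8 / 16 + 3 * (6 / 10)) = 3.91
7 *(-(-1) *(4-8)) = -28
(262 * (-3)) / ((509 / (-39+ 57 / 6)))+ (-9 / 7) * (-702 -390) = 737823 / 509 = 1449.55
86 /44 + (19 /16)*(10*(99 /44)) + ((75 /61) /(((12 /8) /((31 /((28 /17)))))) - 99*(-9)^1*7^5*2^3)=18006470318495 /150304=119800340.10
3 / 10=0.30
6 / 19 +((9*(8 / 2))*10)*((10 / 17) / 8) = 8652 / 323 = 26.79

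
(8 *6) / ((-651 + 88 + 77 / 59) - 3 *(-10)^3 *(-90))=-708 / 3990785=-0.00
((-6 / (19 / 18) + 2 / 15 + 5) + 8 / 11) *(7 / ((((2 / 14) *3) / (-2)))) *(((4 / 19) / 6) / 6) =-54194 / 1608255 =-0.03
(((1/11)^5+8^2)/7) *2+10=31888100/1127357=28.29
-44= -44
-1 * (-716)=716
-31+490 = 459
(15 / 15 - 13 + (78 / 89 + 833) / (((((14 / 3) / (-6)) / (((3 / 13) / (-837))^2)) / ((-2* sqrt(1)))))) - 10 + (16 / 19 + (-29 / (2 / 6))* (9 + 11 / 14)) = -30192361622861 / 34603835994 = -872.51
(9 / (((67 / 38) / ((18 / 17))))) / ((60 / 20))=2052 / 1139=1.80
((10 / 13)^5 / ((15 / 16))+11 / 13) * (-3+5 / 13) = -42925442 / 14480427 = -2.96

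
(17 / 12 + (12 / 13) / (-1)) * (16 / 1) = 308 / 39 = 7.90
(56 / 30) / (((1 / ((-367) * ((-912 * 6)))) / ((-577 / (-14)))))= 772496832 / 5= 154499366.40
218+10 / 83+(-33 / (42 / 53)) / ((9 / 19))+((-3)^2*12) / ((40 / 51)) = 7004449 / 26145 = 267.91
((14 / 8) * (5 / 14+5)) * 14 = 525 / 4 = 131.25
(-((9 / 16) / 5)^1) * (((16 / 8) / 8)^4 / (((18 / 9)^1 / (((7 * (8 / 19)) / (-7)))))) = 9 / 97280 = 0.00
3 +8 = 11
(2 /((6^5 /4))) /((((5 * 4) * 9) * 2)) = 0.00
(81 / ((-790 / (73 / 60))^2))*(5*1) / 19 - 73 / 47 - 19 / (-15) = -38317970299 / 133757112000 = -0.29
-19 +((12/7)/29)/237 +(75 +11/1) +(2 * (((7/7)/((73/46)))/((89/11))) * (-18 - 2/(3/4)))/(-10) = 105216853529/1562885835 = 67.32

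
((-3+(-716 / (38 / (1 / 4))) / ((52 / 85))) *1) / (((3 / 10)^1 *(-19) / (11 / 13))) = 1162865 / 732108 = 1.59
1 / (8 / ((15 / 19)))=15 / 152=0.10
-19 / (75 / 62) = -1178 / 75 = -15.71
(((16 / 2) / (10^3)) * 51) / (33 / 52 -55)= -0.01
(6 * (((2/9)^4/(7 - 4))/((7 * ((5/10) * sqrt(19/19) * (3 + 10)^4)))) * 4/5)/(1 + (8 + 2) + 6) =0.00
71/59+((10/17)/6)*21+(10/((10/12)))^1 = 15308/1003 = 15.26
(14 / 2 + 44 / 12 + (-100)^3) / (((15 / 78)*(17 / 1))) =-77999168 / 255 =-305879.09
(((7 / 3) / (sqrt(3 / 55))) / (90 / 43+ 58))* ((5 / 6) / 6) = 1505* sqrt(165) / 837216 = 0.02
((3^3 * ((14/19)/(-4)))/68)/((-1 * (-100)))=-189/258400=-0.00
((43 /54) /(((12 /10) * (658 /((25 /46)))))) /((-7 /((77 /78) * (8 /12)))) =-59125 /1147399344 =-0.00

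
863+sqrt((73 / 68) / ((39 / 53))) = sqrt(2565147) / 1326+863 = 864.21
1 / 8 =0.12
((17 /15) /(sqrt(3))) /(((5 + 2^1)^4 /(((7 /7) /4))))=17*sqrt(3) /432180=0.00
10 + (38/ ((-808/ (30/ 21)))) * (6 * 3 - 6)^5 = -11812450/ 707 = -16707.85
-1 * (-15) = 15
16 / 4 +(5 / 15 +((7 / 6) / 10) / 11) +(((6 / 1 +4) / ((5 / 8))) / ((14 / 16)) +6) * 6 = 150.06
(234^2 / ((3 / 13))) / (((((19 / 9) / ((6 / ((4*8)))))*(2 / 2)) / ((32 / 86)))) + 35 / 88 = 7841.83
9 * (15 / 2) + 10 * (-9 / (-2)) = 225 / 2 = 112.50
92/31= 2.97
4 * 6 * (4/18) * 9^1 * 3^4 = 3888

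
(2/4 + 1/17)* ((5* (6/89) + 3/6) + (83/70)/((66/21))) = 451763/665720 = 0.68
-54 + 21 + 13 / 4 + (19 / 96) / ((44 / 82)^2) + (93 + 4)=3156643 / 46464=67.94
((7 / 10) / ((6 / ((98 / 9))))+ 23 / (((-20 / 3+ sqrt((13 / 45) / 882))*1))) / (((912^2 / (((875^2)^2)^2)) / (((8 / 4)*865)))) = -61710269164274156510829925537109375 / 39614011289856 - 47852695659697055816650390625*sqrt(130) / 81510311296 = -1564482641846414361733.68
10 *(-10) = -100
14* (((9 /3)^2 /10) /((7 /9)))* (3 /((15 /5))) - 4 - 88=-379 /5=-75.80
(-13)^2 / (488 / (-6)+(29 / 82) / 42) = -2.08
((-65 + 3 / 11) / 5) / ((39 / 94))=-66928 / 2145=-31.20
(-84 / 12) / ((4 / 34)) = -119 / 2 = -59.50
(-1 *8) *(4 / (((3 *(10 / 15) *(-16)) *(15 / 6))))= 2 / 5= 0.40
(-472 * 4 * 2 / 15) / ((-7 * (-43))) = -3776 / 4515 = -0.84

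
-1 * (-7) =7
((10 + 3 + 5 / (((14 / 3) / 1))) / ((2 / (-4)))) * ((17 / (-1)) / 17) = 197 / 7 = 28.14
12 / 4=3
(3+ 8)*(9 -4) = 55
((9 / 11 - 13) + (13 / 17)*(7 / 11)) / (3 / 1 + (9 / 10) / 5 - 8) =109350 / 45067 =2.43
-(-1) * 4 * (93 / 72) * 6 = 31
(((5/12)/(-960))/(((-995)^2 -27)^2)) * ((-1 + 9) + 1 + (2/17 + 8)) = -97/12796133898292224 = -0.00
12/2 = 6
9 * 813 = 7317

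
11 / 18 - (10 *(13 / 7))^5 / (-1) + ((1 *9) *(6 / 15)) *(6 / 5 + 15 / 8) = 33416546691991 / 15126300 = 2209168.58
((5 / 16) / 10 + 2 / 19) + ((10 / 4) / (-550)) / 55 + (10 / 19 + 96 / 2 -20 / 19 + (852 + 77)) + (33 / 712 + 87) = 1063.66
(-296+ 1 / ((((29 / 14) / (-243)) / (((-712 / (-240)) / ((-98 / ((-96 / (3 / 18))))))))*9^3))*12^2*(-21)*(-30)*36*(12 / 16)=-21225307392 / 29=-731907151.45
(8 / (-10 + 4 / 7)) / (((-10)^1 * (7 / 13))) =26 / 165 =0.16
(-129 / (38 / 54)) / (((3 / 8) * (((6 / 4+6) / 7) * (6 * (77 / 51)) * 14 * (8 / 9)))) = -4.05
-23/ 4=-5.75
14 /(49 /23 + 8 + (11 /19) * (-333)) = -3059 /39911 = -0.08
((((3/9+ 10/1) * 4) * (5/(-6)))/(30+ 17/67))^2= 431392900/332807049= 1.30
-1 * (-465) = 465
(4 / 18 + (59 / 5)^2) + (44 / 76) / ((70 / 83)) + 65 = 12278149 / 59850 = 205.15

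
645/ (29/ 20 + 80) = 4300/ 543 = 7.92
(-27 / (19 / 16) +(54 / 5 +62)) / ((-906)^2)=0.00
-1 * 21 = -21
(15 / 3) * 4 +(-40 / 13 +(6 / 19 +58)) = 75.24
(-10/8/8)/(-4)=5/128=0.04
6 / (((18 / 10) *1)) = 10 / 3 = 3.33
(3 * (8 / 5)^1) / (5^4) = 24 / 3125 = 0.01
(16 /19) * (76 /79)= 64 /79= 0.81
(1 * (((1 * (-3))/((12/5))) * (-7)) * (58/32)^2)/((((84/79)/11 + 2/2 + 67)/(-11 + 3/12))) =-1099897645/242384896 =-4.54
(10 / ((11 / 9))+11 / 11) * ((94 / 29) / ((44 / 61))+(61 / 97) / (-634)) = 4450965162 / 107898241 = 41.25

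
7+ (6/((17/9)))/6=128/17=7.53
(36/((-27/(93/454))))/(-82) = 31/9307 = 0.00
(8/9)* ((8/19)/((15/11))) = 704/2565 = 0.27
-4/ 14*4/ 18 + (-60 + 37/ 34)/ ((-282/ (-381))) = -16038787/ 201348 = -79.66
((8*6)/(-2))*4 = -96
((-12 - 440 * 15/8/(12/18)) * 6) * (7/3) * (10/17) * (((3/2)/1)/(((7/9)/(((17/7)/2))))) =-48195/2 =-24097.50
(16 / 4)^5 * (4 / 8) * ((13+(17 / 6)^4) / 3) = 3211808 / 243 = 13217.32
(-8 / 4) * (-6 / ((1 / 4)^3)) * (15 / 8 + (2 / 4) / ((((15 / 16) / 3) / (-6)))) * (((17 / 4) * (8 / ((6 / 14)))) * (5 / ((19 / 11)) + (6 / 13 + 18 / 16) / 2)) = -428749860 / 247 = -1735829.39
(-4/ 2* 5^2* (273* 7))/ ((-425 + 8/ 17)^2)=-563550/ 1062961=-0.53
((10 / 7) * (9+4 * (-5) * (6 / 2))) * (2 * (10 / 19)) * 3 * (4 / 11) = -122400 / 1463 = -83.66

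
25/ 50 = 1/ 2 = 0.50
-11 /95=-0.12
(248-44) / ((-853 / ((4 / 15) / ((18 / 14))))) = -0.05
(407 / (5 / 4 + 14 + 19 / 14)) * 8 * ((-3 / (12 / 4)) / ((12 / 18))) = -45584 / 155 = -294.09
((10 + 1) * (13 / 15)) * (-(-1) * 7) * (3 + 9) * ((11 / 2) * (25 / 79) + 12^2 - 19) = 8018010 / 79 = 101493.80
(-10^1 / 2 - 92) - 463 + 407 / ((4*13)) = -28713 / 52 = -552.17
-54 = -54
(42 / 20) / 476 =3 / 680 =0.00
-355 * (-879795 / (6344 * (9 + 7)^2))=192.31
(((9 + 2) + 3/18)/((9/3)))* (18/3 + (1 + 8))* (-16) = -2680/3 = -893.33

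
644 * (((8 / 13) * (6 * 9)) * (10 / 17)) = 2782080 / 221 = 12588.60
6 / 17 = 0.35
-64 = -64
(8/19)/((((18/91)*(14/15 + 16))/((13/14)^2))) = 0.11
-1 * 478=-478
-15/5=-3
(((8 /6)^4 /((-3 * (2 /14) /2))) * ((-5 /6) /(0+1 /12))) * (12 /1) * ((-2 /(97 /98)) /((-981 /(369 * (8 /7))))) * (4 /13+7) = 11234.58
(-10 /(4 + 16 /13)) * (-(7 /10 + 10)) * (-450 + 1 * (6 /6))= -624559 /68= -9184.69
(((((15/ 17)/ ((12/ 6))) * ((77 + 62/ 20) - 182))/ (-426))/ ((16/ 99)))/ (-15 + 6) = -11209/ 154496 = -0.07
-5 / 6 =-0.83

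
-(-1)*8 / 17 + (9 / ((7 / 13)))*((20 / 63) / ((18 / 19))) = 6.07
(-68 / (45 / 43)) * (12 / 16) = -731 / 15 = -48.73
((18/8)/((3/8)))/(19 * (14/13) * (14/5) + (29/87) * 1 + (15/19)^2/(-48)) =0.10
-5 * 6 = -30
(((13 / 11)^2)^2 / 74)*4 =57122 / 541717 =0.11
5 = 5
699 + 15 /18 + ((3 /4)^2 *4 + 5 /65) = 109537 /156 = 702.16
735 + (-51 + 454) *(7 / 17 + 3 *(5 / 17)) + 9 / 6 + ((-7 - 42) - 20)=40427 / 34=1189.03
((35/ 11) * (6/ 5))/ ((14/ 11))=3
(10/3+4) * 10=220/3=73.33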